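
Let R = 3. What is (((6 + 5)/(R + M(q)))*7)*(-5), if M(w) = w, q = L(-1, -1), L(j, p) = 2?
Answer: -77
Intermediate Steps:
q = 2
(((6 + 5)/(R + M(q)))*7)*(-5) = (((6 + 5)/(3 + 2))*7)*(-5) = ((11/5)*7)*(-5) = (77/5)*(-5) = -77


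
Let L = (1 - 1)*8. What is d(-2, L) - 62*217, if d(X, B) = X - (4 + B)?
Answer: -13460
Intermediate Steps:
L = 0 (L = 0*8 = 0)
d(X, B) = -4 + X - B (d(X, B) = X + (-4 - B) = -4 + X - B)
d(-2, L) - 62*217 = (-4 - 2 - 1*0) - 62*217 = (-4 - 2 + 0) - 13454 = -6 - 13454 = -13460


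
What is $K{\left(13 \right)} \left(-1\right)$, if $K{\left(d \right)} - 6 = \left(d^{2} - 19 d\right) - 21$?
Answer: $93$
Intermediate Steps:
$K{\left(d \right)} = -15 + d^{2} - 19 d$ ($K{\left(d \right)} = 6 - \left(21 - d^{2} + 19 d\right) = -15 + d^{2} - 19 d$)
$K{\left(13 \right)} \left(-1\right) = \left(-15 + 13^{2} - 247\right) \left(-1\right) = \left(-15 + 169 - 247\right) \left(-1\right) = \left(-93\right) \left(-1\right) = 93$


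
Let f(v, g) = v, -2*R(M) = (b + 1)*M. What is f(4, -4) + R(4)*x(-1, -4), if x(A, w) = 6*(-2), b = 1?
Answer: 52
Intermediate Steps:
x(A, w) = -12
R(M) = -M (R(M) = -(1 + 1)*M/2 = -M)
f(4, -4) + R(4)*x(-1, -4) = 4 - 1*4*(-12) = 4 - 4*(-12) = 4 + 48 = 52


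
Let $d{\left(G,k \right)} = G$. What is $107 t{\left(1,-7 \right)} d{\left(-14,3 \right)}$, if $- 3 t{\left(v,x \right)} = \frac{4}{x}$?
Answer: $- \frac{856}{3} \approx -285.33$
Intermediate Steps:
$t{\left(v,x \right)} = - \frac{4}{3 x}$ ($t{\left(v,x \right)} = - \frac{4 \frac{1}{x}}{3} = - \frac{4}{3 x}$)
$107 t{\left(1,-7 \right)} d{\left(-14,3 \right)} = 107 \left(- \frac{4}{3 \left(-7\right)}\right) \left(-14\right) = 107 \left(\left(- \frac{4}{3}\right) \left(- \frac{1}{7}\right)\right) \left(-14\right) = 107 \cdot \frac{4}{21} \left(-14\right) = \frac{428}{21} \left(-14\right) = - \frac{856}{3}$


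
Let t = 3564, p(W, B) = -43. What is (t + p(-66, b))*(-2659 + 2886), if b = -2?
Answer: 799267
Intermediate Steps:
(t + p(-66, b))*(-2659 + 2886) = (3564 - 43)*(-2659 + 2886) = 3521*227 = 799267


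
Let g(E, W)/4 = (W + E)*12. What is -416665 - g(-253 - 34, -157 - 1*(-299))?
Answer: -409705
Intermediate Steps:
g(E, W) = 48*E + 48*W (g(E, W) = 4*((W + E)*12) = 4*((E + W)*12) = 4*(12*E + 12*W) = 48*E + 48*W)
-416665 - g(-253 - 34, -157 - 1*(-299)) = -416665 - (48*(-253 - 34) + 48*(-157 - 1*(-299))) = -416665 - (48*(-287) + 48*(-157 + 299)) = -416665 - (-13776 + 48*142) = -416665 - (-13776 + 6816) = -416665 - 1*(-6960) = -416665 + 6960 = -409705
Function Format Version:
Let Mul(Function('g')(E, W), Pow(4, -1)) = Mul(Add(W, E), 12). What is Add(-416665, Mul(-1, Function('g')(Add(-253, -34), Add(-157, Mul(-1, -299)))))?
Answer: -409705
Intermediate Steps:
Function('g')(E, W) = Add(Mul(48, E), Mul(48, W)) (Function('g')(E, W) = Mul(4, Mul(Add(W, E), 12)) = Mul(4, Mul(Add(E, W), 12)) = Mul(4, Add(Mul(12, E), Mul(12, W))) = Add(Mul(48, E), Mul(48, W)))
Add(-416665, Mul(-1, Function('g')(Add(-253, -34), Add(-157, Mul(-1, -299))))) = Add(-416665, Mul(-1, Add(Mul(48, Add(-253, -34)), Mul(48, Add(-157, Mul(-1, -299)))))) = Add(-416665, Mul(-1, Add(Mul(48, -287), Mul(48, Add(-157, 299))))) = Add(-416665, Mul(-1, Add(-13776, Mul(48, 142)))) = Add(-416665, Mul(-1, Add(-13776, 6816))) = Add(-416665, Mul(-1, -6960)) = Add(-416665, 6960) = -409705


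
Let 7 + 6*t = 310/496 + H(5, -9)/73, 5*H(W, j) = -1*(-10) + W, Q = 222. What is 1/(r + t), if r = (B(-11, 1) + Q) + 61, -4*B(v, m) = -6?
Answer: 1168/331063 ≈ 0.0035280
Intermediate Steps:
B(v, m) = 3/2 (B(v, m) = -¼*(-6) = 3/2)
r = 569/2 (r = (3/2 + 222) + 61 = 447/2 + 61 = 569/2 ≈ 284.50)
H(W, j) = 2 + W/5 (H(W, j) = (-1*(-10) + W)/5 = (10 + W)/5 = 2 + W/5)
t = -1233/1168 (t = -7/6 + (310/496 + (2 + (⅕)*5)/73)/6 = -7/6 + (310*(1/496) + (2 + 1)*(1/73))/6 = -7/6 + (5/8 + 3*(1/73))/6 = -7/6 + (5/8 + 3/73)/6 = -7/6 + (⅙)*(389/584) = -7/6 + 389/3504 = -1233/1168 ≈ -1.0557)
1/(r + t) = 1/(569/2 - 1233/1168) = 1/(331063/1168) = 1168/331063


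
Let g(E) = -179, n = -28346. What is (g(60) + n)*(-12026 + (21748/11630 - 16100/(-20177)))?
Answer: 8047978431234560/23465851 ≈ 3.4297e+8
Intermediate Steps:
(g(60) + n)*(-12026 + (21748/11630 - 16100/(-20177))) = (-179 - 28346)*(-12026 + (21748/11630 - 16100/(-20177))) = -28525*(-12026 + (21748*(1/11630) - 16100*(-1/20177))) = -28525*(-12026 + (10874/5815 + 16100/20177)) = -28525*(-12026 + 313026198/117329255) = -28525*(-1410688594432/117329255) = 8047978431234560/23465851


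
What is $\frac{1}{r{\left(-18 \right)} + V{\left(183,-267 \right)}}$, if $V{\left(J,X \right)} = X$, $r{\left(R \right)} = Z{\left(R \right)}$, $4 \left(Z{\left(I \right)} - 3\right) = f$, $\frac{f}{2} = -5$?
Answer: $- \frac{2}{533} \approx -0.0037523$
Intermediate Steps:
$f = -10$ ($f = 2 \left(-5\right) = -10$)
$Z{\left(I \right)} = \frac{1}{2}$ ($Z{\left(I \right)} = 3 + \frac{1}{4} \left(-10\right) = 3 - \frac{5}{2} = \frac{1}{2}$)
$r{\left(R \right)} = \frac{1}{2}$
$\frac{1}{r{\left(-18 \right)} + V{\left(183,-267 \right)}} = \frac{1}{\frac{1}{2} - 267} = \frac{1}{- \frac{533}{2}} = - \frac{2}{533}$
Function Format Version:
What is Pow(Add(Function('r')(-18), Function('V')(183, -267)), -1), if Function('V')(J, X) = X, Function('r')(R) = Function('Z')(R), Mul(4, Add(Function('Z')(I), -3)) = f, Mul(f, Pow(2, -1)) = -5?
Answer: Rational(-2, 533) ≈ -0.0037523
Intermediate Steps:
f = -10 (f = Mul(2, -5) = -10)
Function('Z')(I) = Rational(1, 2) (Function('Z')(I) = Add(3, Mul(Rational(1, 4), -10)) = Add(3, Rational(-5, 2)) = Rational(1, 2))
Function('r')(R) = Rational(1, 2)
Pow(Add(Function('r')(-18), Function('V')(183, -267)), -1) = Pow(Add(Rational(1, 2), -267), -1) = Pow(Rational(-533, 2), -1) = Rational(-2, 533)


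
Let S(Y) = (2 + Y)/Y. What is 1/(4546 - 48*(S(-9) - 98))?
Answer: 3/27638 ≈ 0.00010855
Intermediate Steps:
S(Y) = (2 + Y)/Y
1/(4546 - 48*(S(-9) - 98)) = 1/(4546 - 48*((2 - 9)/(-9) - 98)) = 1/(4546 - 48*(-⅑*(-7) - 98)) = 1/(4546 - 48*(7/9 - 98)) = 1/(4546 - 48*(-875)/9) = 1/(4546 - 1*(-14000/3)) = 1/(4546 + 14000/3) = 1/(27638/3) = 3/27638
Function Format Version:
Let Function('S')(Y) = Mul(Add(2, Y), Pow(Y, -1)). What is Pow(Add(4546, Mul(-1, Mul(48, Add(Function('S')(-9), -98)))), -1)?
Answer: Rational(3, 27638) ≈ 0.00010855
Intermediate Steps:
Function('S')(Y) = Mul(Pow(Y, -1), Add(2, Y))
Pow(Add(4546, Mul(-1, Mul(48, Add(Function('S')(-9), -98)))), -1) = Pow(Add(4546, Mul(-1, Mul(48, Add(Mul(Pow(-9, -1), Add(2, -9)), -98)))), -1) = Pow(Add(4546, Mul(-1, Mul(48, Add(Mul(Rational(-1, 9), -7), -98)))), -1) = Pow(Add(4546, Mul(-1, Mul(48, Add(Rational(7, 9), -98)))), -1) = Pow(Add(4546, Mul(-1, Mul(48, Rational(-875, 9)))), -1) = Pow(Add(4546, Mul(-1, Rational(-14000, 3))), -1) = Pow(Add(4546, Rational(14000, 3)), -1) = Pow(Rational(27638, 3), -1) = Rational(3, 27638)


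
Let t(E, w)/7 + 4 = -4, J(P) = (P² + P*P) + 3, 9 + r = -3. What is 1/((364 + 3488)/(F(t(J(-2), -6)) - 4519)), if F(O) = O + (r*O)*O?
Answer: -14069/1284 ≈ -10.957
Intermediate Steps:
r = -12 (r = -9 - 3 = -12)
J(P) = 3 + 2*P² (J(P) = (P² + P²) + 3 = 2*P² + 3 = 3 + 2*P²)
t(E, w) = -56 (t(E, w) = -28 + 7*(-4) = -28 - 28 = -56)
F(O) = O - 12*O² (F(O) = O + (-12*O)*O = O - 12*O²)
1/((364 + 3488)/(F(t(J(-2), -6)) - 4519)) = 1/((364 + 3488)/(-56*(1 - 12*(-56)) - 4519)) = 1/(3852/(-56*(1 + 672) - 4519)) = 1/(3852/(-56*673 - 4519)) = 1/(3852/(-37688 - 4519)) = 1/(3852/(-42207)) = 1/(3852*(-1/42207)) = 1/(-1284/14069) = -14069/1284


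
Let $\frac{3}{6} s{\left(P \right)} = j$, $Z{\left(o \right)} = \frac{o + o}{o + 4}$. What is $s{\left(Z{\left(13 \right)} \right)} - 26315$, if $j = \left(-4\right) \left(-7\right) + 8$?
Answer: $-26243$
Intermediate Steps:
$Z{\left(o \right)} = \frac{2 o}{4 + o}$
$j = 36$ ($j = 28 + 8 = 36$)
$s{\left(P \right)} = 72$ ($s{\left(P \right)} = 2 \cdot 36 = 72$)
$s{\left(Z{\left(13 \right)} \right)} - 26315 = 72 - 26315 = -26243$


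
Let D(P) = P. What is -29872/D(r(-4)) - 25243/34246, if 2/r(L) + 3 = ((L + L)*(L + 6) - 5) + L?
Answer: 14321925925/34246 ≈ 4.1821e+5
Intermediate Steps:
r(L) = 2/(-8 + L + 2*L*(6 + L)) (r(L) = 2/(-3 + (((L + L)*(L + 6) - 5) + L)) = 2/(-3 + (((2*L)*(6 + L) - 5) + L)) = 2/(-3 + ((2*L*(6 + L) - 5) + L)) = 2/(-3 + ((-5 + 2*L*(6 + L)) + L)) = 2/(-3 + (-5 + L + 2*L*(6 + L))) = 2/(-8 + L + 2*L*(6 + L)))
-29872/D(r(-4)) - 25243/34246 = -29872/(2/(-8 + 2*(-4)² + 13*(-4))) - 25243/34246 = -29872/(2/(-8 + 2*16 - 52)) - 25243*1/34246 = -29872/(2/(-8 + 32 - 52)) - 25243/34246 = -29872/(2/(-28)) - 25243/34246 = -29872/(2*(-1/28)) - 25243/34246 = -29872/(-1/14) - 25243/34246 = -29872*(-14) - 25243/34246 = 418208 - 25243/34246 = 14321925925/34246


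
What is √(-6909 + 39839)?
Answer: √32930 ≈ 181.47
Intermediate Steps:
√(-6909 + 39839) = √32930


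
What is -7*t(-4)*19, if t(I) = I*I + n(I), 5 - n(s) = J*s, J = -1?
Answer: -2261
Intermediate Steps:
n(s) = 5 + s (n(s) = 5 - (-1)*s = 5 + s)
t(I) = 5 + I + I² (t(I) = I*I + (5 + I) = I² + (5 + I) = 5 + I + I²)
-7*t(-4)*19 = -7*(5 - 4 + (-4)²)*19 = -7*(5 - 4 + 16)*19 = -7*17*19 = -119*19 = -2261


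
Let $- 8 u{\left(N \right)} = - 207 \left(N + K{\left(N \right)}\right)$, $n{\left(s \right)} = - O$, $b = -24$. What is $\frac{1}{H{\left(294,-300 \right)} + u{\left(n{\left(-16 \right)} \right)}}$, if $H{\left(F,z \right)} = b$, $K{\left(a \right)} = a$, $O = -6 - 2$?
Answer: $\frac{1}{390} \approx 0.0025641$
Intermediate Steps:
$O = -8$ ($O = -6 - 2 = -8$)
$H{\left(F,z \right)} = -24$
$n{\left(s \right)} = 8$ ($n{\left(s \right)} = \left(-1\right) \left(-8\right) = 8$)
$u{\left(N \right)} = \frac{207 N}{4}$ ($u{\left(N \right)} = - \frac{\left(-207\right) \left(N + N\right)}{8} = - \frac{\left(-207\right) 2 N}{8} = - \frac{\left(-414\right) N}{8} = \frac{207 N}{4}$)
$\frac{1}{H{\left(294,-300 \right)} + u{\left(n{\left(-16 \right)} \right)}} = \frac{1}{-24 + \frac{207}{4} \cdot 8} = \frac{1}{-24 + 414} = \frac{1}{390}$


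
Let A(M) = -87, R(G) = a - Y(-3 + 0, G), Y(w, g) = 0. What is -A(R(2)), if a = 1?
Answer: 87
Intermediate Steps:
R(G) = 1 (R(G) = 1 - 1*0 = 1 + 0 = 1)
-A(R(2)) = -1*(-87) = 87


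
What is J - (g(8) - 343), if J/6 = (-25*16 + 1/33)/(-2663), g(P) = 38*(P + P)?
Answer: -7736247/29293 ≈ -264.10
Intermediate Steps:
g(P) = 76*P (g(P) = 38*(2*P) = 76*P)
J = 26398/29293 (J = 6*((-25*16 + 1/33)/(-2663)) = 6*((-400 + 1/33)*(-1/2663)) = 6*(-13199/33*(-1/2663)) = 6*(13199/87879) = 26398/29293 ≈ 0.90117)
J - (g(8) - 343) = 26398/29293 - (76*8 - 343) = 26398/29293 - (608 - 343) = 26398/29293 - 1*265 = 26398/29293 - 265 = -7736247/29293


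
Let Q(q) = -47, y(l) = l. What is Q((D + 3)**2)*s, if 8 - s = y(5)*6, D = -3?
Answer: 1034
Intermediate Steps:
s = -22 (s = 8 - 5*6 = 8 - 1*30 = 8 - 30 = -22)
Q((D + 3)**2)*s = -47*(-22) = 1034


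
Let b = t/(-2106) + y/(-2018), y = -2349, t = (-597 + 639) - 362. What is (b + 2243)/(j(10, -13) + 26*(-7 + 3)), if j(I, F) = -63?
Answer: -4769068199/354867318 ≈ -13.439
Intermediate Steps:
t = -320 (t = 42 - 362 = -320)
b = 2796377/2124954 (b = -320/(-2106) - 2349/(-2018) = -320*(-1/2106) - 2349*(-1/2018) = 160/1053 + 2349/2018 = 2796377/2124954 ≈ 1.3160)
(b + 2243)/(j(10, -13) + 26*(-7 + 3)) = (2796377/2124954 + 2243)/(-63 + 26*(-7 + 3)) = 4769068199/(2124954*(-63 + 26*(-4))) = 4769068199/(2124954*(-63 - 104)) = (4769068199/2124954)/(-167) = (4769068199/2124954)*(-1/167) = -4769068199/354867318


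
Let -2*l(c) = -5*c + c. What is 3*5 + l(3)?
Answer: 21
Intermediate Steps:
l(c) = 2*c (l(c) = -(-5*c + c)/2 = -(-2)*c = 2*c)
3*5 + l(3) = 3*5 + 2*3 = 15 + 6 = 21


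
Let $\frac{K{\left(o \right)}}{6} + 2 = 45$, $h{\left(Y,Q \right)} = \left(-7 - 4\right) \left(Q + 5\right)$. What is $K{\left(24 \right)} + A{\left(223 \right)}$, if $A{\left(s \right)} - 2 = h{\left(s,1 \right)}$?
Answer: $194$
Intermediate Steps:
$h{\left(Y,Q \right)} = -55 - 11 Q$ ($h{\left(Y,Q \right)} = - 11 \left(5 + Q\right) = -55 - 11 Q$)
$K{\left(o \right)} = 258$ ($K{\left(o \right)} = -12 + 6 \cdot 45 = -12 + 270 = 258$)
$A{\left(s \right)} = -64$ ($A{\left(s \right)} = 2 - 66 = -64$)
$K{\left(24 \right)} + A{\left(223 \right)} = 258 - 64 = 194$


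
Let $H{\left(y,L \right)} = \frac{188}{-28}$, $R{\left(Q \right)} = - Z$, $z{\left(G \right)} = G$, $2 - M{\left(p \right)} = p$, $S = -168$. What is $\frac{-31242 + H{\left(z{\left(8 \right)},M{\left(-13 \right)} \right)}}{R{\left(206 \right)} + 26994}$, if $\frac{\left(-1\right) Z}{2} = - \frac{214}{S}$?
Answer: $- \frac{1312446}{1133855} \approx -1.1575$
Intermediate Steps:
$Z = - \frac{107}{42}$ ($Z = - 2 \left(- \frac{214}{-168}\right) = - 2 \left(\left(-214\right) \left(- \frac{1}{168}\right)\right) = \left(-2\right) \frac{107}{84} = - \frac{107}{42} \approx -2.5476$)
$M{\left(p \right)} = 2 - p$
$R{\left(Q \right)} = \frac{107}{42}$ ($R{\left(Q \right)} = \left(-1\right) \left(- \frac{107}{42}\right) = \frac{107}{42}$)
$H{\left(y,L \right)} = - \frac{47}{7}$ ($H{\left(y,L \right)} = 188 \left(- \frac{1}{28}\right) = - \frac{47}{7}$)
$\frac{-31242 + H{\left(z{\left(8 \right)},M{\left(-13 \right)} \right)}}{R{\left(206 \right)} + 26994} = \frac{-31242 - \frac{47}{7}}{\frac{107}{42} + 26994} = - \frac{218741}{7 \cdot \frac{1133855}{42}} = \left(- \frac{218741}{7}\right) \frac{42}{1133855} = - \frac{1312446}{1133855}$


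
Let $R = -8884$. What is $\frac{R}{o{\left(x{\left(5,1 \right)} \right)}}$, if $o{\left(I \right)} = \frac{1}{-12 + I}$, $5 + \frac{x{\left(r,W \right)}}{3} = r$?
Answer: $106608$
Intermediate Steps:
$x{\left(r,W \right)} = -15 + 3 r$
$\frac{R}{o{\left(x{\left(5,1 \right)} \right)}} = - \frac{8884}{\frac{1}{-12 + \left(-15 + 3 \cdot 5\right)}} = - \frac{8884}{\frac{1}{-12 + \left(-15 + 15\right)}} = - \frac{8884}{\frac{1}{-12 + 0}} = - \frac{8884}{\frac{1}{-12}} = - \frac{8884}{- \frac{1}{12}} = \left(-8884\right) \left(-12\right) = 106608$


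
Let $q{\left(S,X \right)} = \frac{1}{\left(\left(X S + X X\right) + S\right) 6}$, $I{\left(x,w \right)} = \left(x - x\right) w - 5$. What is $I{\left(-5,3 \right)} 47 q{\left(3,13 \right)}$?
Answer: $- \frac{235}{1266} \approx -0.18562$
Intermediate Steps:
$I{\left(x,w \right)} = -5$ ($I{\left(x,w \right)} = 0 w - 5 = 0 - 5 = -5$)
$q{\left(S,X \right)} = \frac{1}{6 S + 6 X^{2} + 6 S X}$ ($q{\left(S,X \right)} = \frac{1}{\left(\left(S X + X^{2}\right) + S\right) 6} = \frac{1}{\left(\left(X^{2} + S X\right) + S\right) 6} = \frac{1}{\left(S + X^{2} + S X\right) 6} = \frac{1}{6 S + 6 X^{2} + 6 S X}$)
$I{\left(-5,3 \right)} 47 q{\left(3,13 \right)} = \left(-5\right) 47 \frac{1}{6 \left(3 + 13^{2} + 3 \cdot 13\right)} = - 235 \frac{1}{6 \left(3 + 169 + 39\right)} = - 235 \frac{1}{6 \cdot 211} = - 235 \cdot \frac{1}{6} \cdot \frac{1}{211} = \left(-235\right) \frac{1}{1266} = - \frac{235}{1266}$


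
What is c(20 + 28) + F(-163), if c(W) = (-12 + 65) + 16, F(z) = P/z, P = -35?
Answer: 11282/163 ≈ 69.215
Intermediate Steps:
F(z) = -35/z
c(W) = 69 (c(W) = 53 + 16 = 69)
c(20 + 28) + F(-163) = 69 - 35/(-163) = 69 - 35*(-1/163) = 69 + 35/163 = 11282/163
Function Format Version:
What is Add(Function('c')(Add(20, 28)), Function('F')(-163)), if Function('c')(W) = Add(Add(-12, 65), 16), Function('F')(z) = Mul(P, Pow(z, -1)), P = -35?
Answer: Rational(11282, 163) ≈ 69.215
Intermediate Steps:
Function('F')(z) = Mul(-35, Pow(z, -1))
Function('c')(W) = 69 (Function('c')(W) = Add(53, 16) = 69)
Add(Function('c')(Add(20, 28)), Function('F')(-163)) = Add(69, Mul(-35, Pow(-163, -1))) = Add(69, Mul(-35, Rational(-1, 163))) = Add(69, Rational(35, 163)) = Rational(11282, 163)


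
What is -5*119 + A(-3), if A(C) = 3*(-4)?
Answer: -607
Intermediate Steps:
A(C) = -12
-5*119 + A(-3) = -5*119 - 12 = -595 - 12 = -607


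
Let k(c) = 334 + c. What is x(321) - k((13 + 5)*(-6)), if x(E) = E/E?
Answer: -225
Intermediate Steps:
x(E) = 1
x(321) - k((13 + 5)*(-6)) = 1 - (334 + (13 + 5)*(-6)) = 1 - (334 + 18*(-6)) = 1 - (334 - 108) = 1 - 1*226 = 1 - 226 = -225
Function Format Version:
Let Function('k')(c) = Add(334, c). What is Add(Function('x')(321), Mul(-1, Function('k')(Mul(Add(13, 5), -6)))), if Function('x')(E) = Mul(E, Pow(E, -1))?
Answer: -225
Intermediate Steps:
Function('x')(E) = 1
Add(Function('x')(321), Mul(-1, Function('k')(Mul(Add(13, 5), -6)))) = Add(1, Mul(-1, Add(334, Mul(Add(13, 5), -6)))) = Add(1, Mul(-1, Add(334, Mul(18, -6)))) = Add(1, Mul(-1, Add(334, -108))) = Add(1, Mul(-1, 226)) = Add(1, -226) = -225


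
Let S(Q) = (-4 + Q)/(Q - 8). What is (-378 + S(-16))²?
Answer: 5121169/36 ≈ 1.4225e+5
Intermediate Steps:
S(Q) = (-4 + Q)/(-8 + Q)
(-378 + S(-16))² = (-378 + (-4 - 16)/(-8 - 16))² = (-378 - 20/(-24))² = (-378 - 1/24*(-20))² = (-378 + ⅚)² = (-2263/6)² = 5121169/36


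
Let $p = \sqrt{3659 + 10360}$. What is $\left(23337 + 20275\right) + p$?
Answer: $43612 + \sqrt{14019} \approx 43730.0$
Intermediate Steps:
$p = \sqrt{14019} \approx 118.4$
$\left(23337 + 20275\right) + p = \left(23337 + 20275\right) + \sqrt{14019} = 43612 + \sqrt{14019}$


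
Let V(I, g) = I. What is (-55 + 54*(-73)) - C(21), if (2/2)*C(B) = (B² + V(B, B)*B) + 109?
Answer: -4988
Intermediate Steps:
C(B) = 109 + 2*B² (C(B) = (B² + B*B) + 109 = (B² + B²) + 109 = 2*B² + 109 = 109 + 2*B²)
(-55 + 54*(-73)) - C(21) = (-55 + 54*(-73)) - (109 + 2*21²) = (-55 - 3942) - (109 + 2*441) = -3997 - (109 + 882) = -3997 - 1*991 = -3997 - 991 = -4988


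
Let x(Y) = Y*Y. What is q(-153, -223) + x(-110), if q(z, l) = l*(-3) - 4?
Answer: 12765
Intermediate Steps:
q(z, l) = -4 - 3*l (q(z, l) = -3*l - 4 = -4 - 3*l)
x(Y) = Y**2
q(-153, -223) + x(-110) = (-4 - 3*(-223)) + (-110)**2 = (-4 + 669) + 12100 = 665 + 12100 = 12765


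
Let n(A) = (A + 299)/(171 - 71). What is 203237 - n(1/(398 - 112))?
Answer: 1162498537/5720 ≈ 2.0323e+5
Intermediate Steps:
n(A) = 299/100 + A/100 (n(A) = (299 + A)/100 = (299 + A)*(1/100) = 299/100 + A/100)
203237 - n(1/(398 - 112)) = 203237 - (299/100 + 1/(100*(398 - 112))) = 203237 - (299/100 + (1/100)/286) = 203237 - (299/100 + (1/100)*(1/286)) = 203237 - (299/100 + 1/28600) = 203237 - 1*17103/5720 = 203237 - 17103/5720 = 1162498537/5720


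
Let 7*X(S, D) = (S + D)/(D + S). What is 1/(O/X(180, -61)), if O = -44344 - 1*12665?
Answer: -1/399063 ≈ -2.5059e-6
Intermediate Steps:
X(S, D) = ⅐ (X(S, D) = ((S + D)/(D + S))/7 = ((D + S)/(D + S))/7 = (⅐)*1 = ⅐)
O = -57009 (O = -44344 - 12665 = -57009)
1/(O/X(180, -61)) = 1/(-57009/⅐) = 1/(-57009*7) = 1/(-399063) = -1/399063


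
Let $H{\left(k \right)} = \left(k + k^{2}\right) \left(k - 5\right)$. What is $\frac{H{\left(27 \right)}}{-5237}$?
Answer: $- \frac{16632}{5237} \approx -3.1759$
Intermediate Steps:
$H{\left(k \right)} = \left(-5 + k\right) \left(k + k^{2}\right)$ ($H{\left(k \right)} = \left(k + k^{2}\right) \left(-5 + k\right) = \left(-5 + k\right) \left(k + k^{2}\right)$)
$\frac{H{\left(27 \right)}}{-5237} = \frac{27 \left(-5 + 27^{2} - 108\right)}{-5237} = 27 \left(-5 + 729 - 108\right) \left(- \frac{1}{5237}\right) = 27 \cdot 616 \left(- \frac{1}{5237}\right) = 16632 \left(- \frac{1}{5237}\right) = - \frac{16632}{5237}$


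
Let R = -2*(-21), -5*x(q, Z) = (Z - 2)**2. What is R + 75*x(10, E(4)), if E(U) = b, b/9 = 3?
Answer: -9333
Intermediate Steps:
b = 27 (b = 9*3 = 27)
E(U) = 27
x(q, Z) = -(-2 + Z)**2/5 (x(q, Z) = -(Z - 2)**2/5 = -(-2 + Z)**2/5)
R = 42
R + 75*x(10, E(4)) = 42 + 75*(-(-2 + 27)**2/5) = 42 + 75*(-1/5*25**2) = 42 + 75*(-1/5*625) = 42 + 75*(-125) = 42 - 9375 = -9333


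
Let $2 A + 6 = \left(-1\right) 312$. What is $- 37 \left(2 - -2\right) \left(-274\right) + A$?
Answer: $40393$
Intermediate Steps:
$A = -159$ ($A = -3 + \frac{\left(-1\right) 312}{2} = -3 + \frac{1}{2} \left(-312\right) = -3 - 156 = -159$)
$- 37 \left(2 - -2\right) \left(-274\right) + A = - 37 \left(2 - -2\right) \left(-274\right) - 159 = - 37 \left(2 + 2\right) \left(-274\right) - 159 = \left(-37\right) 4 \left(-274\right) - 159 = \left(-148\right) \left(-274\right) - 159 = 40552 - 159 = 40393$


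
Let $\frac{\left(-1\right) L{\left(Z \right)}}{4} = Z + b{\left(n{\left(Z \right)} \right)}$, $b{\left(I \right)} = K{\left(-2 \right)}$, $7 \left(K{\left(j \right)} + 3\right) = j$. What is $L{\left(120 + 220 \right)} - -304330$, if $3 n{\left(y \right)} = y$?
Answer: $\frac{2120882}{7} \approx 3.0298 \cdot 10^{5}$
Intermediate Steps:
$n{\left(y \right)} = \frac{y}{3}$
$K{\left(j \right)} = -3 + \frac{j}{7}$
$b{\left(I \right)} = - \frac{23}{7}$ ($b{\left(I \right)} = -3 + \frac{1}{7} \left(-2\right) = -3 - \frac{2}{7} = - \frac{23}{7}$)
$L{\left(Z \right)} = \frac{92}{7} - 4 Z$ ($L{\left(Z \right)} = - 4 \left(Z - \frac{23}{7}\right) = - 4 \left(- \frac{23}{7} + Z\right) = \frac{92}{7} - 4 Z$)
$L{\left(120 + 220 \right)} - -304330 = \left(\frac{92}{7} - 4 \left(120 + 220\right)\right) - -304330 = \left(\frac{92}{7} - 1360\right) + 304330 = - \frac{9428}{7} + 304330 = \frac{2120882}{7}$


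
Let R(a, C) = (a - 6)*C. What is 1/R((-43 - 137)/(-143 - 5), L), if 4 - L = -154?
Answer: -37/27966 ≈ -0.0013230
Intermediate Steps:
L = 158 (L = 4 - 1*(-154) = 4 + 154 = 158)
R(a, C) = C*(-6 + a) (R(a, C) = (-6 + a)*C = C*(-6 + a))
1/R((-43 - 137)/(-143 - 5), L) = 1/(158*(-6 + (-43 - 137)/(-143 - 5))) = 1/(158*(-6 - 180/(-148))) = 1/(158*(-6 - 180*(-1/148))) = 1/(158*(-6 + 45/37)) = 1/(158*(-177/37)) = 1/(-27966/37) = -37/27966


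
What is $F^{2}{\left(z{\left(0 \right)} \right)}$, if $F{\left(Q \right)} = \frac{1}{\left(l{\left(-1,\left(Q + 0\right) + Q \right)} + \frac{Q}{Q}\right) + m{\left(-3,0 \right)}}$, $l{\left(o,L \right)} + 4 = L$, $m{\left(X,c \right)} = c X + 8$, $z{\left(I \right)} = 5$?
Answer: $\frac{1}{225} \approx 0.0044444$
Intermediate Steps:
$m{\left(X,c \right)} = 8 + X c$ ($m{\left(X,c \right)} = X c + 8 = 8 + X c$)
$l{\left(o,L \right)} = -4 + L$
$F{\left(Q \right)} = \frac{1}{5 + 2 Q}$ ($F{\left(Q \right)} = \frac{1}{\left(\left(-4 + \left(\left(Q + 0\right) + Q\right)\right) + \frac{Q}{Q}\right) + \left(8 - 0\right)} = \frac{1}{\left(\left(-4 + \left(Q + Q\right)\right) + 1\right) + \left(8 + 0\right)} = \frac{1}{\left(\left(-4 + 2 Q\right) + 1\right) + 8} = \frac{1}{\left(-3 + 2 Q\right) + 8} = \frac{1}{5 + 2 Q}$)
$F^{2}{\left(z{\left(0 \right)} \right)} = \left(\frac{1}{5 + 2 \cdot 5}\right)^{2} = \left(\frac{1}{5 + 10}\right)^{2} = \left(\frac{1}{15}\right)^{2} = \frac{1}{225}$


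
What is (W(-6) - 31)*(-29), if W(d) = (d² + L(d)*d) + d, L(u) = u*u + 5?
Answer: 7163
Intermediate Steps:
L(u) = 5 + u² (L(u) = u² + 5 = 5 + u²)
W(d) = d + d² + d*(5 + d²) (W(d) = (d² + (5 + d²)*d) + d = (d² + d*(5 + d²)) + d = d + d² + d*(5 + d²))
(W(-6) - 31)*(-29) = (-6*(6 - 6 + (-6)²) - 31)*(-29) = (-6*(6 - 6 + 36) - 31)*(-29) = (-6*36 - 31)*(-29) = (-216 - 31)*(-29) = -247*(-29) = 7163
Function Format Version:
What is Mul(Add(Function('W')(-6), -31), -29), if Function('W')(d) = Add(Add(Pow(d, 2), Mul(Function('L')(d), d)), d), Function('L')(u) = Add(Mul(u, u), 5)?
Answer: 7163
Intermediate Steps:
Function('L')(u) = Add(5, Pow(u, 2)) (Function('L')(u) = Add(Pow(u, 2), 5) = Add(5, Pow(u, 2)))
Function('W')(d) = Add(d, Pow(d, 2), Mul(d, Add(5, Pow(d, 2)))) (Function('W')(d) = Add(Add(Pow(d, 2), Mul(Add(5, Pow(d, 2)), d)), d) = Add(Add(Pow(d, 2), Mul(d, Add(5, Pow(d, 2)))), d) = Add(d, Pow(d, 2), Mul(d, Add(5, Pow(d, 2)))))
Mul(Add(Function('W')(-6), -31), -29) = Mul(Add(Mul(-6, Add(6, -6, Pow(-6, 2))), -31), -29) = Mul(Add(Mul(-6, Add(6, -6, 36)), -31), -29) = Mul(Add(Mul(-6, 36), -31), -29) = Mul(Add(-216, -31), -29) = Mul(-247, -29) = 7163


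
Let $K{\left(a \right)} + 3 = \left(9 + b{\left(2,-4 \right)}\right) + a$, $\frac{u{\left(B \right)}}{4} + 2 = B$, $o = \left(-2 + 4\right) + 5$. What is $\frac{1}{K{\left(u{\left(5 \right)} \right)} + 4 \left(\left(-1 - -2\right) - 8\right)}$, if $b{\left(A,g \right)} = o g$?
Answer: $- \frac{1}{38} \approx -0.026316$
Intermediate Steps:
$o = 7$ ($o = 2 + 5 = 7$)
$u{\left(B \right)} = -8 + 4 B$
$b{\left(A,g \right)} = 7 g$
$K{\left(a \right)} = -22 + a$ ($K{\left(a \right)} = -3 + \left(\left(9 + 7 \left(-4\right)\right) + a\right) = -3 + \left(\left(9 - 28\right) + a\right) = -3 + \left(-19 + a\right) = -22 + a$)
$\frac{1}{K{\left(u{\left(5 \right)} \right)} + 4 \left(\left(-1 - -2\right) - 8\right)} = \frac{1}{\left(-22 + \left(-8 + 4 \cdot 5\right)\right) + 4 \left(\left(-1 - -2\right) - 8\right)} = \frac{1}{\left(-22 + \left(-8 + 20\right)\right) + 4 \left(\left(-1 + 2\right) - 8\right)} = \frac{1}{\left(-22 + 12\right) + 4 \left(1 - 8\right)} = \frac{1}{-10 + 4 \left(-7\right)} = \frac{1}{-10 - 28} = \frac{1}{-38} = - \frac{1}{38}$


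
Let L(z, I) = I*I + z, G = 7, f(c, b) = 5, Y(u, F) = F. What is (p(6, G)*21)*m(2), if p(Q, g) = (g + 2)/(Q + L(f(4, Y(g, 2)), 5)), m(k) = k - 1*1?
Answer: 21/4 ≈ 5.2500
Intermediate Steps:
m(k) = -1 + k (m(k) = k - 1 = -1 + k)
L(z, I) = z + I**2 (L(z, I) = I**2 + z = z + I**2)
p(Q, g) = (2 + g)/(30 + Q) (p(Q, g) = (g + 2)/(Q + (5 + 5**2)) = (2 + g)/(Q + (5 + 25)) = (2 + g)/(Q + 30) = (2 + g)/(30 + Q))
(p(6, G)*21)*m(2) = (((2 + 7)/(30 + 6))*21)*(-1 + 2) = ((9/36)*21)*1 = (((1/36)*9)*21)*1 = ((1/4)*21)*1 = (21/4)*1 = 21/4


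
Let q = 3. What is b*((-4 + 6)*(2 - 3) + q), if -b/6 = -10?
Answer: 60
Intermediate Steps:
b = 60 (b = -6*(-10) = 60)
b*((-4 + 6)*(2 - 3) + q) = 60*((-4 + 6)*(2 - 3) + 3) = 60*(2*(-1) + 3) = 60*(-2 + 3) = 60*1 = 60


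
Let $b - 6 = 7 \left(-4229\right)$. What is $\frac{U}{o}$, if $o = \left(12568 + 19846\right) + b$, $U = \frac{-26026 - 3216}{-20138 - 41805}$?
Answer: $\frac{29242}{174493431} \approx 0.00016758$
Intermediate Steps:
$b = -29597$ ($b = 6 + 7 \left(-4229\right) = 6 - 29603 = -29597$)
$U = \frac{29242}{61943}$ ($U = - \frac{29242}{-61943} = \left(-29242\right) \left(- \frac{1}{61943}\right) = \frac{29242}{61943} \approx 0.47208$)
$o = 2817$ ($o = \left(12568 + 19846\right) - 29597 = 32414 - 29597 = 2817$)
$\frac{U}{o} = \frac{29242}{61943 \cdot 2817} = \frac{29242}{61943} \cdot \frac{1}{2817} = \frac{29242}{174493431}$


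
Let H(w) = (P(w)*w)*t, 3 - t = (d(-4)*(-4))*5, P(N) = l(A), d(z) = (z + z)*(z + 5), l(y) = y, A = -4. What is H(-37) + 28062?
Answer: 4826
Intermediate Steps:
d(z) = 2*z*(5 + z) (d(z) = (2*z)*(5 + z) = 2*z*(5 + z))
P(N) = -4
t = -157 (t = 3 - (2*(-4)*(5 - 4))*(-4)*5 = 3 - (2*(-4)*1)*(-4)*5 = 3 - (-8*(-4))*5 = 3 - 32*5 = 3 - 1*160 = 3 - 160 = -157)
H(w) = 628*w (H(w) = -4*w*(-157) = 628*w)
H(-37) + 28062 = 628*(-37) + 28062 = -23236 + 28062 = 4826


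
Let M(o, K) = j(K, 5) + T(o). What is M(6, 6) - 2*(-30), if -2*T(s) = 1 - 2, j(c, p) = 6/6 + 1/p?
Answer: 617/10 ≈ 61.700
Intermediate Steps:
j(c, p) = 1 + 1/p (j(c, p) = 6*(⅙) + 1/p = 1 + 1/p)
T(s) = ½ (T(s) = -(1 - 2)/2 = -½*(-1) = ½)
M(o, K) = 17/10 (M(o, K) = (1 + 5)/5 + ½ = (⅕)*6 + ½ = 6/5 + ½ = 17/10)
M(6, 6) - 2*(-30) = 17/10 - 2*(-30) = 17/10 + 60 = 617/10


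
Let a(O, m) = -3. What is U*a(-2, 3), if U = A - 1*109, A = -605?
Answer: 2142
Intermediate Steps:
U = -714 (U = -605 - 1*109 = -605 - 109 = -714)
U*a(-2, 3) = -714*(-3) = 2142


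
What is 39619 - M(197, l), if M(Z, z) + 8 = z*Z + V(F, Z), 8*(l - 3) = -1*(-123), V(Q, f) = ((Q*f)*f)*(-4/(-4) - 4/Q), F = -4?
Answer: 2771833/8 ≈ 3.4648e+5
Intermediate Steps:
V(Q, f) = Q*f**2*(1 - 4/Q) (V(Q, f) = (Q*f**2)*(-4*(-1/4) - 4/Q) = (Q*f**2)*(1 - 4/Q) = Q*f**2*(1 - 4/Q))
l = 147/8 (l = 3 + (-1*(-123))/8 = 3 + (1/8)*123 = 3 + 123/8 = 147/8 ≈ 18.375)
M(Z, z) = -8 - 8*Z**2 + Z*z (M(Z, z) = -8 + (z*Z + Z**2*(-4 - 4)) = -8 + (Z*z + Z**2*(-8)) = -8 + (Z*z - 8*Z**2) = -8 + (-8*Z**2 + Z*z) = -8 - 8*Z**2 + Z*z)
39619 - M(197, l) = 39619 - (-8 - 8*197**2 + 197*(147/8)) = 39619 - (-8 - 8*38809 + 28959/8) = 39619 - (-8 - 310472 + 28959/8) = 39619 - 1*(-2454881/8) = 39619 + 2454881/8 = 2771833/8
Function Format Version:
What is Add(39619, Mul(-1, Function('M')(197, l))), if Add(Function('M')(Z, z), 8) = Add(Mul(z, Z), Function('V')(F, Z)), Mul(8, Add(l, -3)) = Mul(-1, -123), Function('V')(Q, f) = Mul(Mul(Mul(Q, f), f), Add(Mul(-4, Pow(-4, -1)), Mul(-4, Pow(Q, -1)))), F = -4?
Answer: Rational(2771833, 8) ≈ 3.4648e+5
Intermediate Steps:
Function('V')(Q, f) = Mul(Q, Pow(f, 2), Add(1, Mul(-4, Pow(Q, -1)))) (Function('V')(Q, f) = Mul(Mul(Q, Pow(f, 2)), Add(Mul(-4, Rational(-1, 4)), Mul(-4, Pow(Q, -1)))) = Mul(Mul(Q, Pow(f, 2)), Add(1, Mul(-4, Pow(Q, -1)))) = Mul(Q, Pow(f, 2), Add(1, Mul(-4, Pow(Q, -1)))))
l = Rational(147, 8) (l = Add(3, Mul(Rational(1, 8), Mul(-1, -123))) = Add(3, Mul(Rational(1, 8), 123)) = Add(3, Rational(123, 8)) = Rational(147, 8) ≈ 18.375)
Function('M')(Z, z) = Add(-8, Mul(-8, Pow(Z, 2)), Mul(Z, z)) (Function('M')(Z, z) = Add(-8, Add(Mul(z, Z), Mul(Pow(Z, 2), Add(-4, -4)))) = Add(-8, Add(Mul(Z, z), Mul(Pow(Z, 2), -8))) = Add(-8, Add(Mul(Z, z), Mul(-8, Pow(Z, 2)))) = Add(-8, Add(Mul(-8, Pow(Z, 2)), Mul(Z, z))) = Add(-8, Mul(-8, Pow(Z, 2)), Mul(Z, z)))
Add(39619, Mul(-1, Function('M')(197, l))) = Add(39619, Mul(-1, Add(-8, Mul(-8, Pow(197, 2)), Mul(197, Rational(147, 8))))) = Add(39619, Mul(-1, Add(-8, Mul(-8, 38809), Rational(28959, 8)))) = Add(39619, Mul(-1, Add(-8, -310472, Rational(28959, 8)))) = Add(39619, Mul(-1, Rational(-2454881, 8))) = Add(39619, Rational(2454881, 8)) = Rational(2771833, 8)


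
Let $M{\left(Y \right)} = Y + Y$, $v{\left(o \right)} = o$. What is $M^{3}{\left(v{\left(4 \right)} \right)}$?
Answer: $512$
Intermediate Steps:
$M{\left(Y \right)} = 2 Y$
$M^{3}{\left(v{\left(4 \right)} \right)} = \left(2 \cdot 4\right)^{3} = 8^{3} = 512$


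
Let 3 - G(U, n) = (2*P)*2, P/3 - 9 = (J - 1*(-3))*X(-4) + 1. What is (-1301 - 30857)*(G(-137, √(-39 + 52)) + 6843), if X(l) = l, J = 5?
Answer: -228643380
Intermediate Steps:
P = -66 (P = 27 + 3*((5 - 1*(-3))*(-4) + 1) = 27 + 3*((5 + 3)*(-4) + 1) = 27 + 3*(8*(-4) + 1) = 27 + 3*(-32 + 1) = 27 + 3*(-31) = 27 - 93 = -66)
G(U, n) = 267 (G(U, n) = 3 - 2*(-66)*2 = 3 - (-132)*2 = 3 - 1*(-264) = 3 + 264 = 267)
(-1301 - 30857)*(G(-137, √(-39 + 52)) + 6843) = (-1301 - 30857)*(267 + 6843) = -32158*7110 = -228643380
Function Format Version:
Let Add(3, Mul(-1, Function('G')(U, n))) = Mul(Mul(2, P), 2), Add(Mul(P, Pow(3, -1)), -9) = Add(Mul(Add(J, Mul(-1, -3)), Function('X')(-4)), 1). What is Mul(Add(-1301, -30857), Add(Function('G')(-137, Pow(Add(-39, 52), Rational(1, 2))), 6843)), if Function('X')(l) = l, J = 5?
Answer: -228643380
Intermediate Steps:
P = -66 (P = Add(27, Mul(3, Add(Mul(Add(5, Mul(-1, -3)), -4), 1))) = Add(27, Mul(3, Add(Mul(Add(5, 3), -4), 1))) = Add(27, Mul(3, Add(Mul(8, -4), 1))) = Add(27, Mul(3, Add(-32, 1))) = Add(27, Mul(3, -31)) = Add(27, -93) = -66)
Function('G')(U, n) = 267 (Function('G')(U, n) = Add(3, Mul(-1, Mul(Mul(2, -66), 2))) = Add(3, Mul(-1, Mul(-132, 2))) = Add(3, Mul(-1, -264)) = Add(3, 264) = 267)
Mul(Add(-1301, -30857), Add(Function('G')(-137, Pow(Add(-39, 52), Rational(1, 2))), 6843)) = Mul(Add(-1301, -30857), Add(267, 6843)) = Mul(-32158, 7110) = -228643380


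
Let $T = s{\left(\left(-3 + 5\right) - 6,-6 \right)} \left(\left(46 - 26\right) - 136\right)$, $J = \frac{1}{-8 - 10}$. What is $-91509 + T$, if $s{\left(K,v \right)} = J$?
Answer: $- \frac{823523}{9} \approx -91503.0$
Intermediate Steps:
$J = - \frac{1}{18}$ ($J = \frac{1}{-18} = - \frac{1}{18} \approx -0.055556$)
$s{\left(K,v \right)} = - \frac{1}{18}$
$T = \frac{58}{9}$ ($T = - \frac{\left(46 - 26\right) - 136}{18} = - \frac{20 - 136}{18} = \left(- \frac{1}{18}\right) \left(-116\right) = \frac{58}{9} \approx 6.4444$)
$-91509 + T = -91509 + \frac{58}{9} = - \frac{823523}{9}$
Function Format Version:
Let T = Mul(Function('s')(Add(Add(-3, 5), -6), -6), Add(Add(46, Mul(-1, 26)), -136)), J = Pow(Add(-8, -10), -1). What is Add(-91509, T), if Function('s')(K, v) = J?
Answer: Rational(-823523, 9) ≈ -91503.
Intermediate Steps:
J = Rational(-1, 18) (J = Pow(-18, -1) = Rational(-1, 18) ≈ -0.055556)
Function('s')(K, v) = Rational(-1, 18)
T = Rational(58, 9) (T = Mul(Rational(-1, 18), Add(Add(46, Mul(-1, 26)), -136)) = Mul(Rational(-1, 18), Add(Add(46, -26), -136)) = Mul(Rational(-1, 18), Add(20, -136)) = Mul(Rational(-1, 18), -116) = Rational(58, 9) ≈ 6.4444)
Add(-91509, T) = Add(-91509, Rational(58, 9)) = Rational(-823523, 9)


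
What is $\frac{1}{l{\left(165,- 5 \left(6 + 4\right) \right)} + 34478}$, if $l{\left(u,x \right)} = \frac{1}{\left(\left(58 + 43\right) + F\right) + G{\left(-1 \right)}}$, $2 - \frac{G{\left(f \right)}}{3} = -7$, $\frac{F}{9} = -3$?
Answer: $\frac{101}{3482279} \approx 2.9004 \cdot 10^{-5}$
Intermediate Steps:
$F = -27$ ($F = 9 \left(-3\right) = -27$)
$G{\left(f \right)} = 27$ ($G{\left(f \right)} = 6 - -21 = 6 + 21 = 27$)
$l{\left(u,x \right)} = \frac{1}{101}$ ($l{\left(u,x \right)} = \frac{1}{\left(\left(58 + 43\right) - 27\right) + 27} = \frac{1}{\left(101 - 27\right) + 27} = \frac{1}{74 + 27} = \frac{1}{101}$)
$\frac{1}{l{\left(165,- 5 \left(6 + 4\right) \right)} + 34478} = \frac{1}{\frac{1}{101} + 34478} = \frac{1}{\frac{3482279}{101}} = \frac{101}{3482279}$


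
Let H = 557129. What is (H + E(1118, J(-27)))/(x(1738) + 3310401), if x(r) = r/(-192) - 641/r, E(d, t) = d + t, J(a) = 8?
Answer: 9314373024/55233221419 ≈ 0.16864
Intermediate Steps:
x(r) = -641/r - r/192 (x(r) = r*(-1/192) - 641/r = -r/192 - 641/r = -641/r - r/192)
(H + E(1118, J(-27)))/(x(1738) + 3310401) = (557129 + (1118 + 8))/((-641/1738 - 1/192*1738) + 3310401) = (557129 + 1126)/((-641*1/1738 - 869/96) + 3310401) = 558255/((-641/1738 - 869/96) + 3310401) = 558255/(-785929/83424 + 3310401) = 558255/(276166107095/83424) = 558255*(83424/276166107095) = 9314373024/55233221419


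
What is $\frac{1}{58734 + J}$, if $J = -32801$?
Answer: $\frac{1}{25933} \approx 3.8561 \cdot 10^{-5}$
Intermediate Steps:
$\frac{1}{58734 + J} = \frac{1}{58734 - 32801} = \frac{1}{25933}$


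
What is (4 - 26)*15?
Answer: -330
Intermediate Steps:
(4 - 26)*15 = -22*15 = -330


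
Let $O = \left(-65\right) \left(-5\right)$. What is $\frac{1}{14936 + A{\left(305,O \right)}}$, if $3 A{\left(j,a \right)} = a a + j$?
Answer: $\frac{1}{50246} \approx 1.9902 \cdot 10^{-5}$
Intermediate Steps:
$O = 325$
$A{\left(j,a \right)} = \frac{j}{3} + \frac{a^{2}}{3}$ ($A{\left(j,a \right)} = \frac{a a + j}{3} = \frac{a^{2} + j}{3} = \frac{j + a^{2}}{3} = \frac{j}{3} + \frac{a^{2}}{3}$)
$\frac{1}{14936 + A{\left(305,O \right)}} = \frac{1}{14936 + \left(\frac{1}{3} \cdot 305 + \frac{325^{2}}{3}\right)} = \frac{1}{14936 + \left(\frac{305}{3} + \frac{1}{3} \cdot 105625\right)} = \frac{1}{14936 + \left(\frac{305}{3} + \frac{105625}{3}\right)} = \frac{1}{14936 + 35310} = \frac{1}{50246}$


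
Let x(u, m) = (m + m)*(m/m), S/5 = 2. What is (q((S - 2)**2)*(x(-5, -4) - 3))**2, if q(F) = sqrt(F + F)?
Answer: 15488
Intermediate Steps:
S = 10 (S = 5*2 = 10)
q(F) = sqrt(2)*sqrt(F) (q(F) = sqrt(2*F) = sqrt(2)*sqrt(F))
x(u, m) = 2*m (x(u, m) = (2*m)*1 = 2*m)
(q((S - 2)**2)*(x(-5, -4) - 3))**2 = ((sqrt(2)*sqrt((10 - 2)**2))*(2*(-4) - 3))**2 = ((sqrt(2)*sqrt(8**2))*(-8 - 3))**2 = ((sqrt(2)*sqrt(64))*(-11))**2 = ((sqrt(2)*8)*(-11))**2 = ((8*sqrt(2))*(-11))**2 = (-88*sqrt(2))**2 = 15488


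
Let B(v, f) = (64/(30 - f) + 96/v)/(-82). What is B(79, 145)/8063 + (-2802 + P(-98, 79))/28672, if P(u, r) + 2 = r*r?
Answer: 134057354843/1118337044480 ≈ 0.11987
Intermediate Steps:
P(u, r) = -2 + r**2 (P(u, r) = -2 + r*r = -2 + r**2)
B(v, f) = -48/(41*v) - 32/(41*(30 - f)) (B(v, f) = (64/(30 - f) + 96/v)*(-1/82) = -48/(41*v) - 32/(41*(30 - f)))
B(79, 145)/8063 + (-2802 + P(-98, 79))/28672 = ((16/41)*(90 - 3*145 + 2*79)/(79*(-30 + 145)))/8063 + (-2802 + (-2 + 79**2))/28672 = ((16/41)*(1/79)*(90 - 435 + 158)/115)*(1/8063) + (-2802 + (-2 + 6241))*(1/28672) = ((16/41)*(1/79)*(1/115)*(-187))*(1/8063) + (-2802 + 6239)*(1/28672) = -2992/372485*1/8063 + 3437*(1/28672) = -272/273031505 + 491/4096 = 134057354843/1118337044480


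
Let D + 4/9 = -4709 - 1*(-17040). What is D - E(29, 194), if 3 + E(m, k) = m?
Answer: 110741/9 ≈ 12305.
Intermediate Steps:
E(m, k) = -3 + m
D = 110975/9 (D = -4/9 + (-4709 - 1*(-17040)) = -4/9 + (-4709 + 17040) = -4/9 + 12331 = 110975/9 ≈ 12331.)
D - E(29, 194) = 110975/9 - (-3 + 29) = 110975/9 - 1*26 = 110975/9 - 26 = 110741/9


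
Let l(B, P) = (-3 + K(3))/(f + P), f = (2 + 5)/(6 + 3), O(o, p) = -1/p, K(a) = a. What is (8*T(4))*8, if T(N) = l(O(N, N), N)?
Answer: 0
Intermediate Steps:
f = 7/9 ≈ 0.77778
l(B, P) = 0 (l(B, P) = (-3 + 3)/(7/9 + P) = 0/(7/9 + P) = 0)
T(N) = 0
(8*T(4))*8 = (8*0)*8 = 0*8 = 0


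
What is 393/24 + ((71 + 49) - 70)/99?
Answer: 13369/792 ≈ 16.880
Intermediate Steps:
393/24 + ((71 + 49) - 70)/99 = 393*(1/24) + (120 - 70)*(1/99) = 131/8 + 50*(1/99) = 131/8 + 50/99 = 13369/792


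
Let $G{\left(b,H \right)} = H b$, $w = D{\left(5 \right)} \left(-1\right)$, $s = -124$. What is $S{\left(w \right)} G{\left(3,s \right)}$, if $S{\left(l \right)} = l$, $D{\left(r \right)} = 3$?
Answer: $1116$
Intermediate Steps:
$w = -3$ ($w = 3 \left(-1\right) = -3$)
$S{\left(w \right)} G{\left(3,s \right)} = - 3 \left(\left(-124\right) 3\right) = \left(-3\right) \left(-372\right) = 1116$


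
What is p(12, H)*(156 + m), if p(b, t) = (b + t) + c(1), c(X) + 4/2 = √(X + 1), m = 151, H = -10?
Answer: 307*√2 ≈ 434.16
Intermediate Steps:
c(X) = -2 + √(1 + X) (c(X) = -2 + √(X + 1) = -2 + √(1 + X))
p(b, t) = -2 + b + t + √2 (p(b, t) = (b + t) + (-2 + √(1 + 1)) = (b + t) + (-2 + √2) = -2 + b + t + √2)
p(12, H)*(156 + m) = (-2 + 12 - 10 + √2)*(156 + 151) = √2*307 = 307*√2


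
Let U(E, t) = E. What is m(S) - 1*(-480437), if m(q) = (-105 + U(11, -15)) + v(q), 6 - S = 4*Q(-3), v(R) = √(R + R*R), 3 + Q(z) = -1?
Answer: 480343 + √506 ≈ 4.8037e+5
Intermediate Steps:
Q(z) = -4 (Q(z) = -3 - 1 = -4)
v(R) = √(R + R²)
S = 22 (S = 6 - 4*(-4) = 6 - 1*(-16) = 6 + 16 = 22)
m(q) = -94 + √(q*(1 + q)) (m(q) = (-105 + 11) + √(q*(1 + q)) = -94 + √(q*(1 + q)))
m(S) - 1*(-480437) = (-94 + √(22*(1 + 22))) - 1*(-480437) = (-94 + √(22*23)) + 480437 = (-94 + √506) + 480437 = 480343 + √506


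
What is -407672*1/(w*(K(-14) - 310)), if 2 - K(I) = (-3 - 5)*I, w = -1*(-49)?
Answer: 101918/5145 ≈ 19.809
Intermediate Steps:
w = 49
K(I) = 2 + 8*I (K(I) = 2 - (-3 - 5)*I = 2 - (-8)*I = 2 + 8*I)
-407672*1/(w*(K(-14) - 310)) = -407672*1/(49*((2 + 8*(-14)) - 310)) = -407672*1/(49*((2 - 112) - 310)) = -407672*1/(49*(-110 - 310)) = -407672/((-420*49)) = -407672/(-20580) = -407672*(-1/20580) = 101918/5145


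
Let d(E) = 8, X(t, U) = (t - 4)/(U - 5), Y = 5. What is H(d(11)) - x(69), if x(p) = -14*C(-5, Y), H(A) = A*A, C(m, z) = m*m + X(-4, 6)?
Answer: 302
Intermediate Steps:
X(t, U) = (-4 + t)/(-5 + U)
C(m, z) = -8 + m² (C(m, z) = m*m + (-4 - 4)/(-5 + 6) = m² - 8/1 = m² + 1*(-8) = m² - 8 = -8 + m²)
H(A) = A²
x(p) = -238 (x(p) = -14*(-8 + (-5)²) = -14*(-8 + 25) = -14*17 = -238)
H(d(11)) - x(69) = 8² - 1*(-238) = 64 + 238 = 302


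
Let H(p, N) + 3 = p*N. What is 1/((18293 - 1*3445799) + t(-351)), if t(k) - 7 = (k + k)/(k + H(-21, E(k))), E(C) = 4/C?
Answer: -20695/70932050738 ≈ -2.9176e-7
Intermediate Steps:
H(p, N) = -3 + N*p (H(p, N) = -3 + p*N = -3 + N*p)
t(k) = 7 + 2*k/(-3 + k - 84/k) (t(k) = 7 + (k + k)/(k + (-3 + (4/k)*(-21))) = 7 + (2*k)/(k + (-3 - 84/k)) = 7 + (2*k)/(-3 + k - 84/k) = 7 + 2*k/(-3 + k - 84/k))
1/((18293 - 1*3445799) + t(-351)) = 1/((18293 - 1*3445799) + 3*(-196 - 7*(-351) + 3*(-351)²)/(-84 + (-351)² - 3*(-351))) = 1/((18293 - 3445799) + 3*(-196 + 2457 + 3*123201)/(-84 + 123201 + 1053)) = 1/(-3427506 + 3*(-196 + 2457 + 369603)/124170) = 1/(-3427506 + 3*(1/124170)*371864) = 1/(-3427506 + 185932/20695) = 1/(-70932050738/20695) = -20695/70932050738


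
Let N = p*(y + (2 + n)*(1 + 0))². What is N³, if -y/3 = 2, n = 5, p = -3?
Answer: -27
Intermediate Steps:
y = -6 (y = -3*2 = -6)
N = -3 (N = -3*(-6 + (2 + 5)*(1 + 0))² = -3*(-6 + 7*1)² = -3*(-6 + 7)² = -3*1² = -3*1 = -3)
N³ = (-3)³ = -27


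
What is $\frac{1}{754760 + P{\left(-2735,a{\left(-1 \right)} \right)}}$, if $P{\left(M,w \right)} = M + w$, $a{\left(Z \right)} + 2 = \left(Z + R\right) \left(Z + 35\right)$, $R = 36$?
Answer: $\frac{1}{753213} \approx 1.3276 \cdot 10^{-6}$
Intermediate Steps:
$a{\left(Z \right)} = -2 + \left(35 + Z\right) \left(36 + Z\right)$ ($a{\left(Z \right)} = -2 + \left(Z + 36\right) \left(Z + 35\right) = -2 + \left(36 + Z\right) \left(35 + Z\right) = -2 + \left(35 + Z\right) \left(36 + Z\right)$)
$\frac{1}{754760 + P{\left(-2735,a{\left(-1 \right)} \right)}} = \frac{1}{754760 + \left(-2735 + \left(1258 + \left(-1\right)^{2} + 71 \left(-1\right)\right)\right)} = \frac{1}{754760 + \left(-2735 + \left(1258 + 1 - 71\right)\right)} = \frac{1}{754760 + \left(-2735 + 1188\right)} = \frac{1}{754760 - 1547} = \frac{1}{753213}$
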